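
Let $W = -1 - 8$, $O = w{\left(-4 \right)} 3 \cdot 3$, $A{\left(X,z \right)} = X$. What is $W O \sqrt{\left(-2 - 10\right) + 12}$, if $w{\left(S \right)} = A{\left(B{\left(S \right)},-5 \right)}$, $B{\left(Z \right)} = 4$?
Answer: $0$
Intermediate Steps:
$w{\left(S \right)} = 4$
$O = 36$ ($O = 4 \cdot 3 \cdot 3 = 12 \cdot 3 = 36$)
$W = -9$ ($W = -1 - 8 = -9$)
$W O \sqrt{\left(-2 - 10\right) + 12} = \left(-9\right) 36 \sqrt{\left(-2 - 10\right) + 12} = - 324 \sqrt{\left(-2 - 10\right) + 12} = - 324 \sqrt{-12 + 12} = - 324 \sqrt{0} = \left(-324\right) 0 = 0$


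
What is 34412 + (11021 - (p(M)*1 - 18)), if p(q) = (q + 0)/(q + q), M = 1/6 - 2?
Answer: 90901/2 ≈ 45451.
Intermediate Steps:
M = -11/6 (M = ⅙ - 2 = -11/6 ≈ -1.8333)
p(q) = ½ (p(q) = q/((2*q)) = q*(1/(2*q)) = ½)
34412 + (11021 - (p(M)*1 - 18)) = 34412 + (11021 - ((½)*1 - 18)) = 34412 + (11021 - (½ - 18)) = 34412 + (11021 - 1*(-35/2)) = 34412 + (11021 + 35/2) = 34412 + 22077/2 = 90901/2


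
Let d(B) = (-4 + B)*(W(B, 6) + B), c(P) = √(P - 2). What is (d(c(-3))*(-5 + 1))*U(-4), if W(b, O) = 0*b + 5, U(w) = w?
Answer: -400 + 16*I*√5 ≈ -400.0 + 35.777*I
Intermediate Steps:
W(b, O) = 5 (W(b, O) = 0 + 5 = 5)
c(P) = √(-2 + P)
d(B) = (-4 + B)*(5 + B)
(d(c(-3))*(-5 + 1))*U(-4) = ((-20 + √(-2 - 3) + (√(-2 - 3))²)*(-5 + 1))*(-4) = ((-20 + √(-5) + (√(-5))²)*(-4))*(-4) = ((-20 + I*√5 + (I*√5)²)*(-4))*(-4) = ((-20 + I*√5 - 5)*(-4))*(-4) = ((-25 + I*√5)*(-4))*(-4) = (100 - 4*I*√5)*(-4) = -400 + 16*I*√5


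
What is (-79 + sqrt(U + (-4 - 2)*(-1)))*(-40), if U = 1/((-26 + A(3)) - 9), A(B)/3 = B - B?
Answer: 3160 - 8*sqrt(7315)/7 ≈ 3062.3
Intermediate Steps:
A(B) = 0 (A(B) = 3*(B - B) = 3*0 = 0)
U = -1/35 (U = 1/((-26 + 0) - 9) = 1/(-26 - 9) = 1/(-35) = -1/35 ≈ -0.028571)
(-79 + sqrt(U + (-4 - 2)*(-1)))*(-40) = (-79 + sqrt(-1/35 + (-4 - 2)*(-1)))*(-40) = (-79 + sqrt(-1/35 - 6*(-1)))*(-40) = (-79 + sqrt(-1/35 + 6))*(-40) = (-79 + sqrt(209/35))*(-40) = (-79 + sqrt(7315)/35)*(-40) = 3160 - 8*sqrt(7315)/7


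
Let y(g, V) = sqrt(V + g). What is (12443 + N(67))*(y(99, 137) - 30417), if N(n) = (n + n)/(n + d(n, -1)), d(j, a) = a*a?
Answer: -12870314793/34 + 423129*sqrt(59)/17 ≈ -3.7835e+8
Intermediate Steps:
d(j, a) = a**2
N(n) = 2*n/(1 + n) (N(n) = (n + n)/(n + (-1)**2) = (2*n)/(n + 1) = (2*n)/(1 + n) = 2*n/(1 + n))
(12443 + N(67))*(y(99, 137) - 30417) = (12443 + 2*67/(1 + 67))*(sqrt(137 + 99) - 30417) = (12443 + 2*67/68)*(sqrt(236) - 30417) = (12443 + 2*67*(1/68))*(2*sqrt(59) - 30417) = (12443 + 67/34)*(-30417 + 2*sqrt(59)) = 423129*(-30417 + 2*sqrt(59))/34 = -12870314793/34 + 423129*sqrt(59)/17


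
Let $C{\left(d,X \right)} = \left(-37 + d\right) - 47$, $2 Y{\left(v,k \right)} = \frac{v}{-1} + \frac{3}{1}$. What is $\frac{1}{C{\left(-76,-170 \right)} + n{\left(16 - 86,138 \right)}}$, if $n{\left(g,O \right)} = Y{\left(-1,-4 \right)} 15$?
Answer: $- \frac{1}{130} \approx -0.0076923$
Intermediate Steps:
$Y{\left(v,k \right)} = \frac{3}{2} - \frac{v}{2}$ ($Y{\left(v,k \right)} = \frac{\frac{v}{-1} + \frac{3}{1}}{2} = \frac{v \left(-1\right) + 3 \cdot 1}{2} = \frac{- v + 3}{2} = \frac{3 - v}{2} = \frac{3}{2} - \frac{v}{2}$)
$C{\left(d,X \right)} = -84 + d$
$n{\left(g,O \right)} = 30$ ($n{\left(g,O \right)} = \left(\frac{3}{2} - - \frac{1}{2}\right) 15 = \left(\frac{3}{2} + \frac{1}{2}\right) 15 = 2 \cdot 15 = 30$)
$\frac{1}{C{\left(-76,-170 \right)} + n{\left(16 - 86,138 \right)}} = \frac{1}{\left(-84 - 76\right) + 30} = \frac{1}{-160 + 30} = \frac{1}{-130} = - \frac{1}{130}$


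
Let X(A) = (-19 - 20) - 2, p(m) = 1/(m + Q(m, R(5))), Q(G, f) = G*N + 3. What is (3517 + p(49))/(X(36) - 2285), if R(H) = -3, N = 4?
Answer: -872217/576848 ≈ -1.5120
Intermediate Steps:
Q(G, f) = 3 + 4*G (Q(G, f) = G*4 + 3 = 4*G + 3 = 3 + 4*G)
p(m) = 1/(3 + 5*m) (p(m) = 1/(m + (3 + 4*m)) = 1/(3 + 5*m))
X(A) = -41 (X(A) = -39 - 2 = -41)
(3517 + p(49))/(X(36) - 2285) = (3517 + 1/(3 + 5*49))/(-41 - 2285) = (3517 + 1/(3 + 245))/(-2326) = (3517 + 1/248)*(-1/2326) = (872217/248)*(-1/2326) = -872217/576848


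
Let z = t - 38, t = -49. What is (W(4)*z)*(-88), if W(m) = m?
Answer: 30624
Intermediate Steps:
z = -87 (z = -49 - 38 = -87)
(W(4)*z)*(-88) = (4*(-87))*(-88) = -348*(-88) = 30624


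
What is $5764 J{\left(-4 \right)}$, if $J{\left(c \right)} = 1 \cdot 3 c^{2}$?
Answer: $276672$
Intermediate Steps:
$J{\left(c \right)} = 3 c^{2}$
$5764 J{\left(-4 \right)} = 5764 \cdot 3 \left(-4\right)^{2} = 5764 \cdot 3 \cdot 16 = 5764 \cdot 48 = 276672$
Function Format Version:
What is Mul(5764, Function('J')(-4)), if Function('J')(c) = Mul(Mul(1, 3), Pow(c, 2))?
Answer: 276672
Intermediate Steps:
Function('J')(c) = Mul(3, Pow(c, 2))
Mul(5764, Function('J')(-4)) = Mul(5764, Mul(3, Pow(-4, 2))) = Mul(5764, Mul(3, 16)) = Mul(5764, 48) = 276672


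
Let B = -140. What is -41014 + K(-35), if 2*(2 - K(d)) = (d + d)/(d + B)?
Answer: -205061/5 ≈ -41012.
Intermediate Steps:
K(d) = 2 - d/(-140 + d) (K(d) = 2 - (d + d)/(2*(d - 140)) = 2 - 2*d/(2*(-140 + d)) = 2 - d/(-140 + d))
-41014 + K(-35) = -41014 + (-280 - 35)/(-140 - 35) = -41014 - 315/(-175) = -41014 - 1/175*(-315) = -41014 + 9/5 = -205061/5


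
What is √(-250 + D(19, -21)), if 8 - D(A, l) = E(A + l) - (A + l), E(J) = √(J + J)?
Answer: √(-244 - 2*I) ≈ 0.06402 - 15.621*I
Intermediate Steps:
E(J) = √2*√J (E(J) = √(2*J) = √2*√J)
D(A, l) = 8 + A + l - √2*√(A + l) (D(A, l) = 8 - (√2*√(A + l) - (A + l)) = 8 - (√2*√(A + l) + (-A - l)) = 8 - (-A - l + √2*√(A + l)) = 8 + (A + l - √2*√(A + l)) = 8 + A + l - √2*√(A + l))
√(-250 + D(19, -21)) = √(-250 + (8 + 19 - 21 - √(2*19 + 2*(-21)))) = √(-250 + (8 + 19 - 21 - √(38 - 42))) = √(-250 + (8 + 19 - 21 - √(-4))) = √(-250 + (8 + 19 - 21 - 2*I)) = √(-250 + (6 - 2*I)) = √(-244 - 2*I)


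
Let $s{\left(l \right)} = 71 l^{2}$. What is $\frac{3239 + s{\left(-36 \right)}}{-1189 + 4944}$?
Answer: $\frac{19051}{751} \approx 25.368$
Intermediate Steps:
$\frac{3239 + s{\left(-36 \right)}}{-1189 + 4944} = \frac{3239 + 71 \left(-36\right)^{2}}{-1189 + 4944} = \frac{3239 + 71 \cdot 1296}{3755} = \left(3239 + 92016\right) \frac{1}{3755} = 95255 \cdot \frac{1}{3755} = \frac{19051}{751}$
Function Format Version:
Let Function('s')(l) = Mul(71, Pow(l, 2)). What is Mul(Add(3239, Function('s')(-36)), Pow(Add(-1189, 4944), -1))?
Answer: Rational(19051, 751) ≈ 25.368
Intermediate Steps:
Mul(Add(3239, Function('s')(-36)), Pow(Add(-1189, 4944), -1)) = Mul(Add(3239, Mul(71, Pow(-36, 2))), Pow(Add(-1189, 4944), -1)) = Mul(Add(3239, Mul(71, 1296)), Pow(3755, -1)) = Mul(Add(3239, 92016), Rational(1, 3755)) = Mul(95255, Rational(1, 3755)) = Rational(19051, 751)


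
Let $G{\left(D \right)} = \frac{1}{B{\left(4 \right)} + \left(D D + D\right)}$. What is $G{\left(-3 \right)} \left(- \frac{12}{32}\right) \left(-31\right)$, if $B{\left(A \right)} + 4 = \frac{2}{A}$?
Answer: $\frac{93}{20} \approx 4.65$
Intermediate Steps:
$B{\left(A \right)} = -4 + \frac{2}{A}$
$G{\left(D \right)} = \frac{1}{- \frac{7}{2} + D + D^{2}}$ ($G{\left(D \right)} = \frac{1}{\left(-4 + \frac{2}{4}\right) + \left(D D + D\right)} = \frac{1}{\left(-4 + 2 \cdot \frac{1}{4}\right) + \left(D^{2} + D\right)} = \frac{1}{\left(-4 + \frac{1}{2}\right) + \left(D + D^{2}\right)} = \frac{1}{- \frac{7}{2} + \left(D + D^{2}\right)} = \frac{1}{- \frac{7}{2} + D + D^{2}}$)
$G{\left(-3 \right)} \left(- \frac{12}{32}\right) \left(-31\right) = \frac{2}{-7 + 2 \left(-3\right) + 2 \left(-3\right)^{2}} \left(- \frac{12}{32}\right) \left(-31\right) = \frac{2}{-7 - 6 + 2 \cdot 9} \left(\left(-12\right) \frac{1}{32}\right) \left(-31\right) = \frac{2}{-7 - 6 + 18} \left(- \frac{3}{8}\right) \left(-31\right) = \frac{2}{5} \left(- \frac{3}{8}\right) \left(-31\right) = \left(- \frac{3}{20}\right) \left(-31\right) = \frac{93}{20}$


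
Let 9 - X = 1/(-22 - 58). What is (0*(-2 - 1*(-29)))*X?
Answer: 0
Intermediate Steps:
X = 721/80 (X = 9 - 1/(-22 - 58) = 9 - 1/(-80) = 9 - 1*(-1/80) = 9 + 1/80 = 721/80 ≈ 9.0125)
(0*(-2 - 1*(-29)))*X = (0*(-2 - 1*(-29)))*(721/80) = (0*(-2 + 29))*(721/80) = (0*27)*(721/80) = 0*(721/80) = 0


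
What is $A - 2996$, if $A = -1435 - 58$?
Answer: $-4489$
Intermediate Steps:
$A = -1493$ ($A = -1435 - 58 = -1493$)
$A - 2996 = -1493 - 2996 = -4489$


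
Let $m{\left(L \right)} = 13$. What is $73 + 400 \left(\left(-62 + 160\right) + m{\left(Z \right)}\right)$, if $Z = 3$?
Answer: $44473$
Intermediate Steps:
$73 + 400 \left(\left(-62 + 160\right) + m{\left(Z \right)}\right) = 73 + 400 \left(\left(-62 + 160\right) + 13\right) = 73 + 400 \left(98 + 13\right) = 73 + 400 \cdot 111 = 73 + 44400 = 44473$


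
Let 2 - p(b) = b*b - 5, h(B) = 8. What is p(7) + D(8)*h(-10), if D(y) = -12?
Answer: -138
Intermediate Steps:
p(b) = 7 - b² (p(b) = 2 - (b*b - 5) = 2 - (b² - 5) = 2 - (-5 + b²) = 2 + (5 - b²) = 7 - b²)
p(7) + D(8)*h(-10) = (7 - 1*7²) - 12*8 = (7 - 1*49) - 96 = (7 - 49) - 96 = -42 - 96 = -138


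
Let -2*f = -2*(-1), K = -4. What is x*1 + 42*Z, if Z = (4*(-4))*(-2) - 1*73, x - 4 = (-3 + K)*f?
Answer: -1711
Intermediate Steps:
f = -1 (f = -(-1)*(-1) = -½*2 = -1)
x = 11 (x = 4 + (-3 - 4)*(-1) = 4 - 7*(-1) = 4 + 7 = 11)
Z = -41 (Z = -16*(-2) - 73 = 32 - 73 = -41)
x*1 + 42*Z = 11*1 + 42*(-41) = 11 - 1722 = -1711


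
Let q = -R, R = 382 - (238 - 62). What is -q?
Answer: 206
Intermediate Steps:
R = 206 (R = 382 - 1*176 = 382 - 176 = 206)
q = -206 (q = -1*206 = -206)
-q = -1*(-206) = 206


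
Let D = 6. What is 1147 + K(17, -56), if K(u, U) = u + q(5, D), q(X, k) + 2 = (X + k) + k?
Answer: 1179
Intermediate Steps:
q(X, k) = -2 + X + 2*k (q(X, k) = -2 + ((X + k) + k) = -2 + (X + 2*k) = -2 + X + 2*k)
K(u, U) = 15 + u (K(u, U) = u + (-2 + 5 + 2*6) = u + (-2 + 5 + 12) = u + 15 = 15 + u)
1147 + K(17, -56) = 1147 + (15 + 17) = 1147 + 32 = 1179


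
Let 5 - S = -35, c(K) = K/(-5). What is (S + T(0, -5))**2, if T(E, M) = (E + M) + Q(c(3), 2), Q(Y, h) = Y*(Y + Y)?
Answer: 797449/625 ≈ 1275.9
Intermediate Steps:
c(K) = -K/5 (c(K) = K*(-1/5) = -K/5)
S = 40 (S = 5 - 1*(-35) = 5 + 35 = 40)
Q(Y, h) = 2*Y**2 (Q(Y, h) = Y*(2*Y) = 2*Y**2)
T(E, M) = 18/25 + E + M (T(E, M) = (E + M) + 2*(-1/5*3)**2 = (E + M) + 2*(-3/5)**2 = (E + M) + 2*(9/25) = (E + M) + 18/25 = 18/25 + E + M)
(S + T(0, -5))**2 = (40 + (18/25 + 0 - 5))**2 = (40 - 107/25)**2 = (893/25)**2 = 797449/625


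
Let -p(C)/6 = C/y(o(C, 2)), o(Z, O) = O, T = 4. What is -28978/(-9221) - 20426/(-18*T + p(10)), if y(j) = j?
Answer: 95651951/470271 ≈ 203.40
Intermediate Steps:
p(C) = -3*C (p(C) = -6*C/2 = -3*C)
-28978/(-9221) - 20426/(-18*T + p(10)) = -28978/(-9221) - 20426/(-18*4 - 3*10) = -28978*(-1/9221) - 20426/(-72 - 30) = 28978/9221 - 20426/(-102) = 28978/9221 - 20426*(-1/102) = 28978/9221 + 10213/51 = 95651951/470271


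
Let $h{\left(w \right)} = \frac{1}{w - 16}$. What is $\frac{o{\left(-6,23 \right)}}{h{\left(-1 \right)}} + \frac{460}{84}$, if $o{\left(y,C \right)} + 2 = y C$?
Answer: $\frac{50095}{21} \approx 2385.5$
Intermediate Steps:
$h{\left(w \right)} = \frac{1}{-16 + w}$
$o{\left(y,C \right)} = -2 + C y$ ($o{\left(y,C \right)} = -2 + y C = -2 + C y$)
$\frac{o{\left(-6,23 \right)}}{h{\left(-1 \right)}} + \frac{460}{84} = \frac{-2 + 23 \left(-6\right)}{\frac{1}{-16 - 1}} + \frac{460}{84} = \frac{-2 - 138}{\frac{1}{-17}} + 460 \cdot \frac{1}{84} = - \frac{140}{- \frac{1}{17}} + \frac{115}{21} = \left(-140\right) \left(-17\right) + \frac{115}{21} = 2380 + \frac{115}{21} = \frac{50095}{21}$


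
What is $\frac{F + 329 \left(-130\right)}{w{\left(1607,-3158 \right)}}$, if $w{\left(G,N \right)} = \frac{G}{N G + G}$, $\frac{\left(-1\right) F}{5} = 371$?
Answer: $140881125$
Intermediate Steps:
$F = -1855$ ($F = \left(-5\right) 371 = -1855$)
$w{\left(G,N \right)} = \frac{G}{G + G N}$ ($w{\left(G,N \right)} = \frac{G}{G N + G} = \frac{G}{G + G N}$)
$\frac{F + 329 \left(-130\right)}{w{\left(1607,-3158 \right)}} = \frac{-1855 + 329 \left(-130\right)}{\frac{1}{1 - 3158}} = \frac{-1855 - 42770}{\frac{1}{-3157}} = - \frac{44625}{- \frac{1}{3157}} = \left(-44625\right) \left(-3157\right) = 140881125$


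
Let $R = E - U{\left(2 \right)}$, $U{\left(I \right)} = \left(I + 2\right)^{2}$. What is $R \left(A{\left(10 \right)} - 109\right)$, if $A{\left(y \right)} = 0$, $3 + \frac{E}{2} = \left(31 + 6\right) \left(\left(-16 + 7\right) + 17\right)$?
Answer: $-62130$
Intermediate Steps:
$U{\left(I \right)} = \left(2 + I\right)^{2}$
$E = 586$ ($E = -6 + 2 \left(31 + 6\right) \left(\left(-16 + 7\right) + 17\right) = -6 + 2 \cdot 37 \left(-9 + 17\right) = -6 + 2 \cdot 37 \cdot 8 = -6 + 2 \cdot 296 = -6 + 592 = 586$)
$R = 570$ ($R = 586 - \left(2 + 2\right)^{2} = 586 - 4^{2} = 586 - 16 = 570$)
$R \left(A{\left(10 \right)} - 109\right) = 570 \left(0 - 109\right) = 570 \left(-109\right) = -62130$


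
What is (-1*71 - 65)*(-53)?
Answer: 7208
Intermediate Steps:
(-1*71 - 65)*(-53) = (-71 - 65)*(-53) = -136*(-53) = 7208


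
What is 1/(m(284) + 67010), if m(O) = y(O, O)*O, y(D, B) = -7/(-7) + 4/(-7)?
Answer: 7/469922 ≈ 1.4896e-5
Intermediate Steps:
y(D, B) = 3/7 (y(D, B) = -7*(-⅐) + 4*(-⅐) = 1 - 4/7 = 3/7)
m(O) = 3*O/7
1/(m(284) + 67010) = 1/((3/7)*284 + 67010) = 1/(852/7 + 67010) = 1/(469922/7) = 7/469922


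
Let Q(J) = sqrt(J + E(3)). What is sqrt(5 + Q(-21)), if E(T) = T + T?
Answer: sqrt(5 + I*sqrt(15)) ≈ 2.3796 + 0.8138*I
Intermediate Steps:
E(T) = 2*T
Q(J) = sqrt(6 + J) (Q(J) = sqrt(J + 2*3) = sqrt(J + 6) = sqrt(6 + J))
sqrt(5 + Q(-21)) = sqrt(5 + sqrt(6 - 21)) = sqrt(5 + sqrt(-15)) = sqrt(5 + I*sqrt(15))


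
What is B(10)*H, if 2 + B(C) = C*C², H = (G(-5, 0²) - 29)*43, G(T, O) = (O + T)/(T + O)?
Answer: -1201592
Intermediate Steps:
G(T, O) = 1 (G(T, O) = (O + T)/(O + T) = 1)
H = -1204 (H = (1 - 29)*43 = -28*43 = -1204)
B(C) = -2 + C³ (B(C) = -2 + C*C² = -2 + C³)
B(10)*H = (-2 + 10³)*(-1204) = (-2 + 1000)*(-1204) = 998*(-1204) = -1201592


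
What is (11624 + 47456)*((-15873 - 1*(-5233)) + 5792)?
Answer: -286419840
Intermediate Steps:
(11624 + 47456)*((-15873 - 1*(-5233)) + 5792) = 59080*((-15873 + 5233) + 5792) = 59080*(-10640 + 5792) = 59080*(-4848) = -286419840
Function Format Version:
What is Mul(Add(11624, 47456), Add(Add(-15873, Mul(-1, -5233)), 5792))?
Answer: -286419840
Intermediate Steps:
Mul(Add(11624, 47456), Add(Add(-15873, Mul(-1, -5233)), 5792)) = Mul(59080, Add(Add(-15873, 5233), 5792)) = Mul(59080, Add(-10640, 5792)) = Mul(59080, -4848) = -286419840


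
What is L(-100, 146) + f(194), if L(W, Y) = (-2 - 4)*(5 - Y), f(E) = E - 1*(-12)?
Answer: 1052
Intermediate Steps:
f(E) = 12 + E (f(E) = E + 12 = 12 + E)
L(W, Y) = -30 + 6*Y (L(W, Y) = -6*(5 - Y) = -30 + 6*Y)
L(-100, 146) + f(194) = (-30 + 6*146) + (12 + 194) = (-30 + 876) + 206 = 846 + 206 = 1052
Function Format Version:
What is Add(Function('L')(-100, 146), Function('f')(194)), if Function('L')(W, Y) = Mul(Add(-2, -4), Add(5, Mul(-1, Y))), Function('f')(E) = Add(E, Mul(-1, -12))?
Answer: 1052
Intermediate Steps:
Function('f')(E) = Add(12, E) (Function('f')(E) = Add(E, 12) = Add(12, E))
Function('L')(W, Y) = Add(-30, Mul(6, Y)) (Function('L')(W, Y) = Mul(-6, Add(5, Mul(-1, Y))) = Add(-30, Mul(6, Y)))
Add(Function('L')(-100, 146), Function('f')(194)) = Add(Add(-30, Mul(6, 146)), Add(12, 194)) = Add(Add(-30, 876), 206) = Add(846, 206) = 1052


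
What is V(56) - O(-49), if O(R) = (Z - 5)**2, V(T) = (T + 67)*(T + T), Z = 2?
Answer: 13767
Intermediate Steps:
V(T) = 2*T*(67 + T) (V(T) = (67 + T)*(2*T) = 2*T*(67 + T))
O(R) = 9 (O(R) = (2 - 5)**2 = (-3)**2 = 9)
V(56) - O(-49) = 2*56*(67 + 56) - 1*9 = 2*56*123 - 9 = 13776 - 9 = 13767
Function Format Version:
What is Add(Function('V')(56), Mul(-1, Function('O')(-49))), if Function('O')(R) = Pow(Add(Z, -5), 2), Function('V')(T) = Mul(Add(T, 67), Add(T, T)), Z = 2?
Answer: 13767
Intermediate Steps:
Function('V')(T) = Mul(2, T, Add(67, T)) (Function('V')(T) = Mul(Add(67, T), Mul(2, T)) = Mul(2, T, Add(67, T)))
Function('O')(R) = 9 (Function('O')(R) = Pow(Add(2, -5), 2) = Pow(-3, 2) = 9)
Add(Function('V')(56), Mul(-1, Function('O')(-49))) = Add(Mul(2, 56, Add(67, 56)), Mul(-1, 9)) = Add(Mul(2, 56, 123), -9) = Add(13776, -9) = 13767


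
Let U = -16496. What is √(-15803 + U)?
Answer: I*√32299 ≈ 179.72*I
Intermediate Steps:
√(-15803 + U) = √(-15803 - 16496) = √(-32299) = I*√32299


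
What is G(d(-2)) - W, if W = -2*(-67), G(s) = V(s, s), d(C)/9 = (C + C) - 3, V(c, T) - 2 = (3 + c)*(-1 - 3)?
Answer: 108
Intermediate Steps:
V(c, T) = -10 - 4*c (V(c, T) = 2 + (3 + c)*(-1 - 3) = 2 + (3 + c)*(-4) = 2 + (-12 - 4*c) = -10 - 4*c)
d(C) = -27 + 18*C (d(C) = 9*((C + C) - 3) = 9*(2*C - 3) = 9*(-3 + 2*C) = -27 + 18*C)
G(s) = -10 - 4*s
W = 134
G(d(-2)) - W = (-10 - 4*(-27 + 18*(-2))) - 1*134 = (-10 - 4*(-27 - 36)) - 134 = (-10 - 4*(-63)) - 134 = (-10 + 252) - 134 = 242 - 134 = 108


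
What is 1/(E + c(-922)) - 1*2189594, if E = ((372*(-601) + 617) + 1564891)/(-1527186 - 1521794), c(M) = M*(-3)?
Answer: -4615739004698239/2108034186 ≈ -2.1896e+6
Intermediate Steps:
c(M) = -3*M
E = -335484/762245 (E = ((-223572 + 617) + 1564891)/(-3048980) = (-222955 + 1564891)*(-1/3048980) = 1341936*(-1/3048980) = -335484/762245 ≈ -0.44013)
1/(E + c(-922)) - 1*2189594 = 1/(-335484/762245 - 3*(-922)) - 1*2189594 = 1/(-335484/762245 + 2766) - 2189594 = 1/(2108034186/762245) - 2189594 = 762245/2108034186 - 2189594 = -4615739004698239/2108034186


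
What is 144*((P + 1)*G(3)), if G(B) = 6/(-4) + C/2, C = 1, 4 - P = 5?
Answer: 0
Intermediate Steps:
P = -1 (P = 4 - 1*5 = 4 - 5 = -1)
G(B) = -1 (G(B) = 6/(-4) + 1/2 = 6*(-1/4) + 1*(1/2) = -3/2 + 1/2 = -1)
144*((P + 1)*G(3)) = 144*((-1 + 1)*(-1)) = 144*(0*(-1)) = 144*0 = 0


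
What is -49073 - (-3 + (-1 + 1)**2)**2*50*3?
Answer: -50423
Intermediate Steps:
-49073 - (-3 + (-1 + 1)**2)**2*50*3 = -49073 - (-3 + 0**2)**2*150 = -49073 - (-3 + 0)**2*150 = -49073 - (-3)**2*150 = -49073 - 9*150 = -49073 - 1*1350 = -49073 - 1350 = -50423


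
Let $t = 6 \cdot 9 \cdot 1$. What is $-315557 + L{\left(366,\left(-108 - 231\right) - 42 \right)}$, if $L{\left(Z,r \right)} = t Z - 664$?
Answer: $-296457$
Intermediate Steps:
$t = 54$ ($t = 54 \cdot 1 = 54$)
$L{\left(Z,r \right)} = -664 + 54 Z$ ($L{\left(Z,r \right)} = 54 Z - 664 = -664 + 54 Z$)
$-315557 + L{\left(366,\left(-108 - 231\right) - 42 \right)} = -315557 + \left(-664 + 54 \cdot 366\right) = -315557 + \left(-664 + 19764\right) = -315557 + 19100 = -296457$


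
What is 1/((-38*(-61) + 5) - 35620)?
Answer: -1/33297 ≈ -3.0033e-5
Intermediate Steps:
1/((-38*(-61) + 5) - 35620) = 1/((2318 + 5) - 35620) = 1/(2323 - 35620) = 1/(-33297) = -1/33297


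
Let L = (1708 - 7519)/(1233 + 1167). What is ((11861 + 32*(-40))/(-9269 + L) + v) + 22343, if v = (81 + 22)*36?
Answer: 64405123729/2472379 ≈ 26050.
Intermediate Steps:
L = -1937/800 (L = -5811/2400 = -5811*1/2400 = -1937/800 ≈ -2.4212)
v = 3708 (v = 103*36 = 3708)
((11861 + 32*(-40))/(-9269 + L) + v) + 22343 = ((11861 + 32*(-40))/(-9269 - 1937/800) + 3708) + 22343 = ((11861 - 1280)/(-7417137/800) + 3708) + 22343 = (10581*(-800/7417137) + 3708) + 22343 = (-2821600/2472379 + 3708) + 22343 = 9164759732/2472379 + 22343 = 64405123729/2472379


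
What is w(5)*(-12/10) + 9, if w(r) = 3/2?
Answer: 36/5 ≈ 7.2000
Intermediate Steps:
w(r) = 3/2 (w(r) = 3*(½) = 3/2)
w(5)*(-12/10) + 9 = 3*(-12/10)/2 + 9 = 3*(-12*⅒)/2 + 9 = (3/2)*(-6/5) + 9 = -9/5 + 9 = 36/5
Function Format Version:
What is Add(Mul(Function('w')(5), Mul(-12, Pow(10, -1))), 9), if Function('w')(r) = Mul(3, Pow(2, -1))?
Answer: Rational(36, 5) ≈ 7.2000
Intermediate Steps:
Function('w')(r) = Rational(3, 2) (Function('w')(r) = Mul(3, Rational(1, 2)) = Rational(3, 2))
Add(Mul(Function('w')(5), Mul(-12, Pow(10, -1))), 9) = Add(Mul(Rational(3, 2), Mul(-12, Pow(10, -1))), 9) = Add(Mul(Rational(3, 2), Mul(-12, Rational(1, 10))), 9) = Add(Mul(Rational(3, 2), Rational(-6, 5)), 9) = Add(Rational(-9, 5), 9) = Rational(36, 5)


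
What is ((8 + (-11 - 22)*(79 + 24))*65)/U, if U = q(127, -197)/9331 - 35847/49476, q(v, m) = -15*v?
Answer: 156308619740/658587 ≈ 2.3734e+5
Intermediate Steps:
U = -658587/709156 (U = -15*127/9331 - 35847/49476 = -1905*1/9331 - 35847*1/49476 = -1905/9331 - 1707/2356 = -658587/709156 ≈ -0.92869)
((8 + (-11 - 22)*(79 + 24))*65)/U = ((8 + (-11 - 22)*(79 + 24))*65)/(-658587/709156) = ((8 - 33*103)*65)*(-709156/658587) = ((8 - 3399)*65)*(-709156/658587) = -3391*65*(-709156/658587) = -220415*(-709156/658587) = 156308619740/658587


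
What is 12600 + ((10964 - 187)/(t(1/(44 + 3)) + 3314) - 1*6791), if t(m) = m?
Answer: 905310550/155759 ≈ 5812.3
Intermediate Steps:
12600 + ((10964 - 187)/(t(1/(44 + 3)) + 3314) - 1*6791) = 12600 + ((10964 - 187)/(1/(44 + 3) + 3314) - 1*6791) = 12600 + (10777/(1/47 + 3314) - 6791) = 12600 + (10777/(155759/47) - 6791) = 12600 + (10777*(47/155759) - 6791) = 12600 + (506519/155759 - 6791) = 12600 - 1057252850/155759 = 905310550/155759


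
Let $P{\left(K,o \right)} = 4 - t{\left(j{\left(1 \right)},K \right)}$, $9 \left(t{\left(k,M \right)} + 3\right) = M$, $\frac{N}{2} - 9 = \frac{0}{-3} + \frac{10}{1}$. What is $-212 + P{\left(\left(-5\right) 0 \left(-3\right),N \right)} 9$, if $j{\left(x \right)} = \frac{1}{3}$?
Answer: $-149$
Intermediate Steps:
$j{\left(x \right)} = \frac{1}{3}$
$N = 38$ ($N = 18 + 2 \left(\frac{0}{-3} + \frac{10}{1}\right) = 18 + 2 \left(0 \left(- \frac{1}{3}\right) + 10 \cdot 1\right) = 18 + 2 \left(0 + 10\right) = 18 + 2 \cdot 10 = 18 + 20 = 38$)
$t{\left(k,M \right)} = -3 + \frac{M}{9}$
$P{\left(K,o \right)} = 7 - \frac{K}{9}$ ($P{\left(K,o \right)} = 4 - \left(-3 + \frac{K}{9}\right) = 7 - \frac{K}{9}$)
$-212 + P{\left(\left(-5\right) 0 \left(-3\right),N \right)} 9 = -212 + \left(7 - \frac{\left(-5\right) 0 \left(-3\right)}{9}\right) 9 = -212 + \left(7 - \frac{0 \left(-3\right)}{9}\right) 9 = -212 + \left(7 - 0\right) 9 = -212 + \left(7 + 0\right) 9 = -212 + 7 \cdot 9 = -212 + 63 = -149$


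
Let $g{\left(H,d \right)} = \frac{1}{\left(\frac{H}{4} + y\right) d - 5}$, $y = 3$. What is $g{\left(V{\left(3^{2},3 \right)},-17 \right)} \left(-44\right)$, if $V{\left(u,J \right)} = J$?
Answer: $\frac{16}{25} \approx 0.64$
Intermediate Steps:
$g{\left(H,d \right)} = \frac{1}{-5 + d \left(3 + \frac{H}{4}\right)}$ ($g{\left(H,d \right)} = \frac{1}{\left(\frac{H}{4} + 3\right) d - 5} = \frac{1}{\left(3 + \frac{H}{4}\right) d - 5} = \frac{1}{d \left(3 + \frac{H}{4}\right) - 5} = \frac{1}{-5 + d \left(3 + \frac{H}{4}\right)}$)
$g{\left(V{\left(3^{2},3 \right)},-17 \right)} \left(-44\right) = \frac{4}{-20 + 12 \left(-17\right) + 3 \left(-17\right)} \left(-44\right) = \frac{4}{-20 - 204 - 51} \left(-44\right) = \frac{4}{-275} \left(-44\right) = 4 \left(- \frac{1}{275}\right) \left(-44\right) = \left(- \frac{4}{275}\right) \left(-44\right) = \frac{16}{25}$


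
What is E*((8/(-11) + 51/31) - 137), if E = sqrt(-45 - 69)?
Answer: -46404*I*sqrt(114)/341 ≈ -1453.0*I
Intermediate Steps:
E = I*sqrt(114) (E = sqrt(-114) = I*sqrt(114) ≈ 10.677*I)
E*((8/(-11) + 51/31) - 137) = (I*sqrt(114))*((8/(-11) + 51/31) - 137) = (I*sqrt(114))*((8*(-1/11) + 51*(1/31)) - 137) = (I*sqrt(114))*((-8/11 + 51/31) - 137) = (I*sqrt(114))*(313/341 - 137) = (I*sqrt(114))*(-46404/341) = -46404*I*sqrt(114)/341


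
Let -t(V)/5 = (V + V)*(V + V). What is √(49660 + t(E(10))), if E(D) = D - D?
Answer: 2*√12415 ≈ 222.85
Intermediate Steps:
E(D) = 0
t(V) = -20*V² (t(V) = -5*(V + V)*(V + V) = -5*2*V*2*V = -20*V²)
√(49660 + t(E(10))) = √(49660 - 20*0²) = √(49660 - 20*0) = √(49660 + 0) = √49660 = 2*√12415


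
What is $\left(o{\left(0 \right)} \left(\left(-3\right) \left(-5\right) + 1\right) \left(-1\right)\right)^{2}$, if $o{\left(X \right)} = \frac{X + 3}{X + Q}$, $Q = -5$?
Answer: $\frac{2304}{25} \approx 92.16$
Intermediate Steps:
$o{\left(X \right)} = \frac{3 + X}{-5 + X}$ ($o{\left(X \right)} = \frac{X + 3}{X - 5} = \frac{3 + X}{-5 + X}$)
$\left(o{\left(0 \right)} \left(\left(-3\right) \left(-5\right) + 1\right) \left(-1\right)\right)^{2} = \left(\frac{3 + 0}{-5 + 0} \left(\left(-3\right) \left(-5\right) + 1\right) \left(-1\right)\right)^{2} = \left(\frac{1}{-5} \cdot 3 \left(15 + 1\right) \left(-1\right)\right)^{2} = \left(\left(- \frac{1}{5}\right) 3 \cdot 16 \left(-1\right)\right)^{2} = \left(\left(- \frac{3}{5}\right) 16 \left(-1\right)\right)^{2} = \left(\left(- \frac{48}{5}\right) \left(-1\right)\right)^{2} = \left(\frac{48}{5}\right)^{2} = \frac{2304}{25}$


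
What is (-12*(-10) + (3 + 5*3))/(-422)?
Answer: -69/211 ≈ -0.32701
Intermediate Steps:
(-12*(-10) + (3 + 5*3))/(-422) = (120 + (3 + 15))*(-1/422) = (120 + 18)*(-1/422) = 138*(-1/422) = -69/211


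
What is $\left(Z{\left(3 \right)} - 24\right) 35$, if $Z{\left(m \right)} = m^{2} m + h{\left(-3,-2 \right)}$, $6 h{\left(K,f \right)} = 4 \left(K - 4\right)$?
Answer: $- \frac{175}{3} \approx -58.333$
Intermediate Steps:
$h{\left(K,f \right)} = - \frac{8}{3} + \frac{2 K}{3}$ ($h{\left(K,f \right)} = \frac{4 \left(K - 4\right)}{6} = \frac{4 \left(-4 + K\right)}{6} = \frac{-16 + 4 K}{6} = - \frac{8}{3} + \frac{2 K}{3}$)
$Z{\left(m \right)} = - \frac{14}{3} + m^{3}$ ($Z{\left(m \right)} = m^{2} m + \left(- \frac{8}{3} + \frac{2}{3} \left(-3\right)\right) = m^{3} - \frac{14}{3} = - \frac{14}{3} + m^{3}$)
$\left(Z{\left(3 \right)} - 24\right) 35 = \left(\left(- \frac{14}{3} + 3^{3}\right) - 24\right) 35 = \left(\left(- \frac{14}{3} + 27\right) - 24\right) 35 = \left(\frac{67}{3} - 24\right) 35 = \left(- \frac{5}{3}\right) 35 = - \frac{175}{3}$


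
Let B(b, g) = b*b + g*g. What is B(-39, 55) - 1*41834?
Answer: -37288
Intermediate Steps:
B(b, g) = b² + g²
B(-39, 55) - 1*41834 = ((-39)² + 55²) - 1*41834 = (1521 + 3025) - 41834 = 4546 - 41834 = -37288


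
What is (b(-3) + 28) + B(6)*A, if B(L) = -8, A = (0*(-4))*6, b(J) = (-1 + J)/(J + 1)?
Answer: 30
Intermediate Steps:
b(J) = (-1 + J)/(1 + J)
A = 0 (A = 0*6 = 0)
(b(-3) + 28) + B(6)*A = ((-1 - 3)/(1 - 3) + 28) - 8*0 = (-4/(-2) + 28) + 0 = (-½*(-4) + 28) + 0 = (2 + 28) + 0 = 30 + 0 = 30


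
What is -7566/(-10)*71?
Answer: 268593/5 ≈ 53719.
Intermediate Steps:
-7566/(-10)*71 = -7566*(-1)/10*71 = -97*(-39/5)*71 = (3783/5)*71 = 268593/5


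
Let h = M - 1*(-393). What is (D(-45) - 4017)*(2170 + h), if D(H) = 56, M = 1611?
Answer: -16533214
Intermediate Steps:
h = 2004 (h = 1611 - 1*(-393) = 1611 + 393 = 2004)
(D(-45) - 4017)*(2170 + h) = (56 - 4017)*(2170 + 2004) = -3961*4174 = -16533214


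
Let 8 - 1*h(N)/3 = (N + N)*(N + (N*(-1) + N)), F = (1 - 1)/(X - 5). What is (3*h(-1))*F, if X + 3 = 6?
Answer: 0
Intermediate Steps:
X = 3 (X = -3 + 6 = 3)
F = 0 (F = (1 - 1)/(3 - 5) = 0/(-2) = 0*(-1/2) = 0)
h(N) = 24 - 6*N**2 (h(N) = 24 - 3*(N + N)*(N + (N*(-1) + N)) = 24 - 3*2*N*(N + (-N + N)) = 24 - 3*2*N*(N + 0) = 24 - 3*2*N*N = 24 - 6*N**2)
(3*h(-1))*F = (3*(24 - 6*(-1)**2))*0 = (3*(24 - 6*1))*0 = (3*(24 - 6))*0 = (3*18)*0 = 54*0 = 0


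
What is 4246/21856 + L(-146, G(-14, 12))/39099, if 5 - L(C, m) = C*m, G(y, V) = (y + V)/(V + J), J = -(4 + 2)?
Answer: 247589963/1281821616 ≈ 0.19315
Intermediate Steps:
J = -6 (J = -1*6 = -6)
G(y, V) = (V + y)/(-6 + V) (G(y, V) = (y + V)/(V - 6) = (V + y)/(-6 + V))
L(C, m) = 5 - C*m
4246/21856 + L(-146, G(-14, 12))/39099 = 4246/21856 + (5 - 1*(-146)*(12 - 14)/(-6 + 12))/39099 = 4246*(1/21856) + (5 - 1*(-146)*-2/6)*(1/39099) = 2123/10928 + (5 - 1*(-146)*(⅙)*(-2))*(1/39099) = 2123/10928 + (5 - 1*(-146)*(-⅓))*(1/39099) = 2123/10928 + (5 - 146/3)*(1/39099) = 2123/10928 - 131/3*1/39099 = 2123/10928 - 131/117297 = 247589963/1281821616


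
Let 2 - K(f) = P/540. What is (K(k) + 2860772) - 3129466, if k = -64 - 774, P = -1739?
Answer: -145091941/540 ≈ -2.6869e+5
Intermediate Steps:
k = -838
K(f) = 2819/540 (K(f) = 2 - (-1739)/540 = 2 - 1*(-1739/540) = 2 + 1739/540 = 2819/540)
(K(k) + 2860772) - 3129466 = (2819/540 + 2860772) - 3129466 = 1544819699/540 - 3129466 = -145091941/540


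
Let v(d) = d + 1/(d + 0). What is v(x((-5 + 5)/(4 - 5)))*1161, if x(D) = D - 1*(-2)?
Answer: 5805/2 ≈ 2902.5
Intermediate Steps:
x(D) = 2 + D (x(D) = D + 2 = 2 + D)
v(d) = d + 1/d
v(x((-5 + 5)/(4 - 5)))*1161 = ((2 + (-5 + 5)/(4 - 5)) + 1/(2 + (-5 + 5)/(4 - 5)))*1161 = ((2 + 0/(-1)) + 1/(2 + 0/(-1)))*1161 = ((2 + 0*(-1)) + 1/(2 + 0*(-1)))*1161 = ((2 + 0) + 1/(2 + 0))*1161 = (2 + 1/2)*1161 = (2 + ½)*1161 = (5/2)*1161 = 5805/2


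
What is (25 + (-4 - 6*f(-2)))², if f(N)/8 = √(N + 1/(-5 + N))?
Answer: -31473/7 - 288*I*√105 ≈ -4496.1 - 2951.1*I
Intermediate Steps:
f(N) = 8*√(N + 1/(-5 + N))
(25 + (-4 - 6*f(-2)))² = (25 + (-4 - 48*√((1 - 2*(-5 - 2))/(-5 - 2))))² = (25 + (-4 - 48*√((1 - 2*(-7))/(-7))))² = (25 + (-4 - 48*√(-(1 + 14)/7)))² = (25 + (-4 - 48*√(-⅐*15)))² = (25 + (-4 - 48*√(-15/7)))² = (25 + (-4 - 48*I*√105/7))² = (21 - 48*I*√105/7)²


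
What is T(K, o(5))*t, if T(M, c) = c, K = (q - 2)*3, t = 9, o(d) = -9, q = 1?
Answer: -81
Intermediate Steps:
K = -3 (K = (1 - 2)*3 = -1*3 = -3)
T(K, o(5))*t = -9*9 = -81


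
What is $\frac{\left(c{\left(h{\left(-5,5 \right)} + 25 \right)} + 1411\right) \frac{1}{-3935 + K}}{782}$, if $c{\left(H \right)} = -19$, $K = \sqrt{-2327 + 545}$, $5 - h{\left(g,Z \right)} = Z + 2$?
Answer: $- \frac{2738760}{6055028737} - \frac{6264 i \sqrt{22}}{6055028737} \approx -0.00045231 - 4.8523 \cdot 10^{-6} i$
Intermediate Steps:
$h{\left(g,Z \right)} = 3 - Z$ ($h{\left(g,Z \right)} = 5 - \left(Z + 2\right) = 5 - \left(2 + Z\right) = 3 - Z$)
$K = 9 i \sqrt{22}$ ($K = \sqrt{-1782} = 9 i \sqrt{22} \approx 42.214 i$)
$\frac{\left(c{\left(h{\left(-5,5 \right)} + 25 \right)} + 1411\right) \frac{1}{-3935 + K}}{782} = \frac{\left(-19 + 1411\right) \frac{1}{-3935 + 9 i \sqrt{22}}}{782} = \frac{1392}{-3935 + 9 i \sqrt{22}} \cdot \frac{1}{782} = \frac{696}{391 \left(-3935 + 9 i \sqrt{22}\right)}$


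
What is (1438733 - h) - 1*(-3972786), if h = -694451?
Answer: 6105970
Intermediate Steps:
(1438733 - h) - 1*(-3972786) = (1438733 - 1*(-694451)) - 1*(-3972786) = (1438733 + 694451) + 3972786 = 2133184 + 3972786 = 6105970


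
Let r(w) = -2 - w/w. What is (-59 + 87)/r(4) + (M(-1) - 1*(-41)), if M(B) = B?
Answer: 92/3 ≈ 30.667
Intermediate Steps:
r(w) = -3 (r(w) = -2 - 1*1 = -2 - 1 = -3)
(-59 + 87)/r(4) + (M(-1) - 1*(-41)) = (-59 + 87)/(-3) + (-1 - 1*(-41)) = -⅓*28 + (-1 + 41) = -28/3 + 40 = 92/3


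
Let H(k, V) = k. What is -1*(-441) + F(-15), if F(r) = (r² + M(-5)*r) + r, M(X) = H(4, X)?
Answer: 591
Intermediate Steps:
M(X) = 4
F(r) = r² + 5*r (F(r) = (r² + 4*r) + r = r² + 5*r)
-1*(-441) + F(-15) = -1*(-441) - 15*(5 - 15) = 441 - 15*(-10) = 441 + 150 = 591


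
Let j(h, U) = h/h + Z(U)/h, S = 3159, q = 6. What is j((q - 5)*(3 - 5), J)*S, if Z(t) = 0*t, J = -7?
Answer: 3159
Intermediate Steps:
Z(t) = 0
j(h, U) = 1 (j(h, U) = h/h + 0/h = 1 + 0 = 1)
j((q - 5)*(3 - 5), J)*S = 1*3159 = 3159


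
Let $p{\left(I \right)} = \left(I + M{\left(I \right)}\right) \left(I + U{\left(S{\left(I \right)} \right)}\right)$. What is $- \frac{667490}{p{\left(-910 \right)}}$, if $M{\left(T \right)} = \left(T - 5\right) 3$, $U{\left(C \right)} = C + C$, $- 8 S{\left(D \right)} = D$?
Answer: $- \frac{266996}{997815} \approx -0.26758$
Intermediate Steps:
$S{\left(D \right)} = - \frac{D}{8}$
$U{\left(C \right)} = 2 C$
$M{\left(T \right)} = -15 + 3 T$ ($M{\left(T \right)} = \left(-5 + T\right) 3 = -15 + 3 T$)
$p{\left(I \right)} = \frac{3 I \left(-15 + 4 I\right)}{4}$ ($p{\left(I \right)} = \left(I + \left(-15 + 3 I\right)\right) \left(I + 2 \left(- \frac{I}{8}\right)\right) = \left(-15 + 4 I\right) \left(I - \frac{I}{4}\right) = \left(-15 + 4 I\right) \frac{3 I}{4} = \frac{3 I \left(-15 + 4 I\right)}{4}$)
$- \frac{667490}{p{\left(-910 \right)}} = - \frac{667490}{\frac{3}{4} \left(-910\right) \left(-15 + 4 \left(-910\right)\right)} = - \frac{667490}{\frac{3}{4} \left(-910\right) \left(-15 - 3640\right)} = - \frac{667490}{\frac{3}{4} \left(-910\right) \left(-3655\right)} = - \frac{667490}{\frac{4989075}{2}} = \left(-667490\right) \frac{2}{4989075} = - \frac{266996}{997815}$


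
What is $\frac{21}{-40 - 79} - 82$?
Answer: $- \frac{1397}{17} \approx -82.177$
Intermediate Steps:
$\frac{21}{-40 - 79} - 82 = \frac{21}{-119} - 82 = 21 \left(- \frac{1}{119}\right) - 82 = - \frac{3}{17} - 82 = - \frac{1397}{17}$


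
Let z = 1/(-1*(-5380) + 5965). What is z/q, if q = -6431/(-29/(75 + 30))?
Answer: 29/7660767975 ≈ 3.7855e-9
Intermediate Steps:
z = 1/11345 (z = 1/(5380 + 5965) = 1/11345 ≈ 8.8145e-5)
q = 675255/29 (q = -6431/(-29/105) = -6431*(-105/29) = 675255/29 ≈ 23285.)
z/q = 1/(11345*(675255/29)) = (1/11345)*(29/675255) = 29/7660767975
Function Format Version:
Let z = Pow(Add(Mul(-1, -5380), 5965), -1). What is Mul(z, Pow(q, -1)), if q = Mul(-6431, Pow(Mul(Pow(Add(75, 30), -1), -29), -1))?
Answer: Rational(29, 7660767975) ≈ 3.7855e-9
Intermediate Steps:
z = Rational(1, 11345) (z = Pow(Add(5380, 5965), -1) = Pow(11345, -1) = Rational(1, 11345) ≈ 8.8145e-5)
q = Rational(675255, 29) (q = Mul(-6431, Pow(Mul(Pow(105, -1), -29), -1)) = Mul(-6431, Pow(Mul(Rational(1, 105), -29), -1)) = Mul(-6431, Pow(Rational(-29, 105), -1)) = Mul(-6431, Rational(-105, 29)) = Rational(675255, 29) ≈ 23285.)
Mul(z, Pow(q, -1)) = Mul(Rational(1, 11345), Pow(Rational(675255, 29), -1)) = Mul(Rational(1, 11345), Rational(29, 675255)) = Rational(29, 7660767975)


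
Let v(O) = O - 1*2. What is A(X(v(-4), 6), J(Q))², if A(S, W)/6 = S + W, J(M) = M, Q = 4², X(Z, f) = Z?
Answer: 3600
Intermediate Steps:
v(O) = -2 + O (v(O) = O - 2 = -2 + O)
Q = 16
A(S, W) = 6*S + 6*W (A(S, W) = 6*(S + W) = 6*S + 6*W)
A(X(v(-4), 6), J(Q))² = (6*(-2 - 4) + 6*16)² = (6*(-6) + 96)² = (-36 + 96)² = 60² = 3600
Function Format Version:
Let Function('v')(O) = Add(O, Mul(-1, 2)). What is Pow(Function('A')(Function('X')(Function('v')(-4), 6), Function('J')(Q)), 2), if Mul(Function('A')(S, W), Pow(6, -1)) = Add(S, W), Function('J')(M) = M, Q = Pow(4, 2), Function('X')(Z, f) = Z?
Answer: 3600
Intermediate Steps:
Function('v')(O) = Add(-2, O) (Function('v')(O) = Add(O, -2) = Add(-2, O))
Q = 16
Function('A')(S, W) = Add(Mul(6, S), Mul(6, W)) (Function('A')(S, W) = Mul(6, Add(S, W)) = Add(Mul(6, S), Mul(6, W)))
Pow(Function('A')(Function('X')(Function('v')(-4), 6), Function('J')(Q)), 2) = Pow(Add(Mul(6, Add(-2, -4)), Mul(6, 16)), 2) = Pow(Add(Mul(6, -6), 96), 2) = Pow(Add(-36, 96), 2) = Pow(60, 2) = 3600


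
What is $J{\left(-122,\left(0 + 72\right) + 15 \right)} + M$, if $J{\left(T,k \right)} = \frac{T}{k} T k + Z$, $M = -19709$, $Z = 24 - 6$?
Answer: $-4807$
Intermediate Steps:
$Z = 18$
$J{\left(T,k \right)} = 18 + T^{2}$ ($J{\left(T,k \right)} = \frac{T}{k} T k + 18 = \frac{T^{2}}{k} k + 18 = T^{2} + 18 = 18 + T^{2}$)
$J{\left(-122,\left(0 + 72\right) + 15 \right)} + M = \left(18 + \left(-122\right)^{2}\right) - 19709 = \left(18 + 14884\right) - 19709 = 14902 - 19709 = -4807$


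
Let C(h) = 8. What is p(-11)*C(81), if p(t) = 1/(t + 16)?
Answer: 8/5 ≈ 1.6000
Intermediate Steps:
p(t) = 1/(16 + t)
p(-11)*C(81) = 8/(16 - 11) = 8/5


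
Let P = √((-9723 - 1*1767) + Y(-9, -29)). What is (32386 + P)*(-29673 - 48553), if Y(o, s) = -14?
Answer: -2533427236 - 312904*I*√719 ≈ -2.5334e+9 - 8.3903e+6*I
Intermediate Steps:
P = 4*I*√719 (P = √((-9723 - 1*1767) - 14) = √((-9723 - 1767) - 14) = √(-11490 - 14) = √(-11504) = 4*I*√719 ≈ 107.26*I)
(32386 + P)*(-29673 - 48553) = (32386 + 4*I*√719)*(-29673 - 48553) = (32386 + 4*I*√719)*(-78226) = -2533427236 - 312904*I*√719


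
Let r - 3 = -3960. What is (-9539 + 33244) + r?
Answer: 19748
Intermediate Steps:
r = -3957 (r = 3 - 3960 = -3957)
(-9539 + 33244) + r = (-9539 + 33244) - 3957 = 23705 - 3957 = 19748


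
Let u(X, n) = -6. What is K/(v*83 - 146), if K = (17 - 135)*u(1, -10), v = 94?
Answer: 59/638 ≈ 0.092476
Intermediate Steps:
K = 708 (K = (17 - 135)*(-6) = -118*(-6) = 708)
K/(v*83 - 146) = 708/(94*83 - 146) = 708/(7802 - 146) = 708/7656 = 708*(1/7656) = 59/638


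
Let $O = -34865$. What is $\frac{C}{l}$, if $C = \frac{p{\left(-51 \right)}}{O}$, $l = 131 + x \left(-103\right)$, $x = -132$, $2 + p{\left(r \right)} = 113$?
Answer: $- \frac{3}{12934915} \approx -2.3193 \cdot 10^{-7}$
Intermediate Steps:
$p{\left(r \right)} = 111$ ($p{\left(r \right)} = -2 + 113 = 111$)
$l = 13727$ ($l = 131 - -13596 = 131 + 13596 = 13727$)
$C = - \frac{111}{34865}$ ($C = \frac{111}{-34865} = 111 \left(- \frac{1}{34865}\right) = - \frac{111}{34865} \approx -0.0031837$)
$\frac{C}{l} = - \frac{111}{34865 \cdot 13727} = \left(- \frac{111}{34865}\right) \frac{1}{13727} = - \frac{3}{12934915}$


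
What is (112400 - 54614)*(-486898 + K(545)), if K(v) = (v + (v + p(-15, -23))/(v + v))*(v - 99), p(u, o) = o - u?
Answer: -7672045489074/545 ≈ -1.4077e+10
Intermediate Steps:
K(v) = (-99 + v)*(v + (-8 + v)/(2*v)) (K(v) = (v + (v + (-23 - 1*(-15)))/(v + v))*(v - 99) = (v + (v + (-23 + 15))/((2*v)))*(-99 + v) = (v + (v - 8)*(1/(2*v)))*(-99 + v) = (v + (-8 + v)*(1/(2*v)))*(-99 + v) = (v + (-8 + v)/(2*v))*(-99 + v) = (-99 + v)*(v + (-8 + v)/(2*v)))
(112400 - 54614)*(-486898 + K(545)) = (112400 - 54614)*(-486898 + (-107/2 + 545² + 396/545 - 197/2*545)) = 57786*(-486898 + (-107/2 + 297025 + 396*(1/545) - 107365/2)) = 57786*(-486898 + (-107/2 + 297025 + 396/545 - 107365/2)) = 57786*(-486898 + 132592901/545) = 57786*(-132766509/545) = -7672045489074/545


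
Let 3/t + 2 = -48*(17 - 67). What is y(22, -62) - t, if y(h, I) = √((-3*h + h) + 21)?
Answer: -3/2398 + I*√23 ≈ -0.001251 + 4.7958*I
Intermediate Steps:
t = 3/2398 (t = 3/(-2 - 48*(17 - 67)) = 3/(-2 - 48*(-50)) = 3/(-2 + 2400) = 3/2398 ≈ 0.0012510)
y(h, I) = √(21 - 2*h) (y(h, I) = √(-2*h + 21) = √(21 - 2*h))
y(22, -62) - t = √(21 - 2*22) - 1*3/2398 = √(21 - 44) - 3/2398 = √(-23) - 3/2398 = I*√23 - 3/2398 = -3/2398 + I*√23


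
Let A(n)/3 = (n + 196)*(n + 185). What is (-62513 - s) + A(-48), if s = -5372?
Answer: 3687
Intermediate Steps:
A(n) = 3*(185 + n)*(196 + n) (A(n) = 3*((n + 196)*(n + 185)) = 3*((196 + n)*(185 + n)) = 3*((185 + n)*(196 + n)) = 3*(185 + n)*(196 + n))
(-62513 - s) + A(-48) = (-62513 - 1*(-5372)) + (108780 + 3*(-48)² + 1143*(-48)) = (-62513 + 5372) + (108780 + 3*2304 - 54864) = -57141 + (108780 + 6912 - 54864) = -57141 + 60828 = 3687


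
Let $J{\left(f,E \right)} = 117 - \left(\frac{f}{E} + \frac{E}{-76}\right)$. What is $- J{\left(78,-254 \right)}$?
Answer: $- \frac{549995}{4826} \approx -113.96$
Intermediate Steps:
$J{\left(f,E \right)} = 117 + \frac{E}{76} - \frac{f}{E}$ ($J{\left(f,E \right)} = 117 - \left(\frac{f}{E} + E \left(- \frac{1}{76}\right)\right) = 117 - \left(\frac{f}{E} - \frac{E}{76}\right) = 117 - \left(- \frac{E}{76} + \frac{f}{E}\right) = 117 + \left(\frac{E}{76} - \frac{f}{E}\right) = 117 + \frac{E}{76} - \frac{f}{E}$)
$- J{\left(78,-254 \right)} = - (117 + \frac{1}{76} \left(-254\right) - \frac{78}{-254}) = - (117 - \frac{127}{38} - 78 \left(- \frac{1}{254}\right)) = - (117 - \frac{127}{38} + \frac{39}{127}) = \left(-1\right) \frac{549995}{4826} = - \frac{549995}{4826}$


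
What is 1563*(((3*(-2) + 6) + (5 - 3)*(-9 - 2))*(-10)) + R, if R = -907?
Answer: 342953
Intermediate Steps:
1563*(((3*(-2) + 6) + (5 - 3)*(-9 - 2))*(-10)) + R = 1563*(((3*(-2) + 6) + (5 - 3)*(-9 - 2))*(-10)) - 907 = 1563*(((-6 + 6) + 2*(-11))*(-10)) - 907 = 1563*((0 - 22)*(-10)) - 907 = 1563*(-22*(-10)) - 907 = 1563*220 - 907 = 343860 - 907 = 342953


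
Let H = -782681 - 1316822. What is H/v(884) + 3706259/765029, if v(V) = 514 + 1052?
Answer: -1600376678993/1198035414 ≈ -1335.8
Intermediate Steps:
v(V) = 1566
H = -2099503
H/v(884) + 3706259/765029 = -2099503/1566 + 3706259/765029 = -1600376678993/1198035414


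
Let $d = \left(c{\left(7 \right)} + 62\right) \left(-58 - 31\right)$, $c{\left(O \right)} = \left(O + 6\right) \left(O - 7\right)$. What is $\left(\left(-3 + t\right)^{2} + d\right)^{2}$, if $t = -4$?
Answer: $29909961$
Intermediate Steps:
$c{\left(O \right)} = \left(-7 + O\right) \left(6 + O\right)$ ($c{\left(O \right)} = \left(6 + O\right) \left(-7 + O\right) = \left(-7 + O\right) \left(6 + O\right)$)
$d = -5518$ ($d = \left(\left(-42 + 7^{2} - 7\right) + 62\right) \left(-58 - 31\right) = \left(\left(-42 + 49 - 7\right) + 62\right) \left(-89\right) = \left(0 + 62\right) \left(-89\right) = 62 \left(-89\right) = -5518$)
$\left(\left(-3 + t\right)^{2} + d\right)^{2} = \left(\left(-3 - 4\right)^{2} - 5518\right)^{2} = \left(\left(-7\right)^{2} - 5518\right)^{2} = \left(49 - 5518\right)^{2} = \left(-5469\right)^{2} = 29909961$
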